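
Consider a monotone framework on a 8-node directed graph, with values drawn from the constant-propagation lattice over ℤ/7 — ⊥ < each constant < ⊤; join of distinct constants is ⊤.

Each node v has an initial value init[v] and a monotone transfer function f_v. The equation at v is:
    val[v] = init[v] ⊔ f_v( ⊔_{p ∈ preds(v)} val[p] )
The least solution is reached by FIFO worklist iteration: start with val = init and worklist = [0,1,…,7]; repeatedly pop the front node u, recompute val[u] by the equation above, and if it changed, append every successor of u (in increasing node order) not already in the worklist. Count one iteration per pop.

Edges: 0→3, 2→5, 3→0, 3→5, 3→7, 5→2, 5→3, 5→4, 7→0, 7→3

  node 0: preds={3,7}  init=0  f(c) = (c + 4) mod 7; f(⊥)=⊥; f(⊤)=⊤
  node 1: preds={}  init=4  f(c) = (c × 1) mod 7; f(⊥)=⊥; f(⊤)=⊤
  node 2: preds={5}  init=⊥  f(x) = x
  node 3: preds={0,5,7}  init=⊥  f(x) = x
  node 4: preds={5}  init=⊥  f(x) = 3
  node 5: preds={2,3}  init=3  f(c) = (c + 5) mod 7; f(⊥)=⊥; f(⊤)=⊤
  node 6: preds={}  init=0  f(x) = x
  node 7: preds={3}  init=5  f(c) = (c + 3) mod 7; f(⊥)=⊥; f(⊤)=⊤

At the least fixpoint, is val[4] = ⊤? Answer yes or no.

no

Iteration log — 13 steps:
  step 1. node 0  ⊔preds=5  new=⊤  old=0  +wl: 
  step 2. node 1  ⊔preds=⊥  new=4  stable
  step 3. node 2  ⊔preds=3  new=3  old=⊥  +wl: 
  step 4. node 3  ⊔preds=⊤  new=⊤  old=⊥  +wl: 0
  step 5. node 4  ⊔preds=3  new=3  old=⊥  +wl: 
  step 6. node 5  ⊔preds=⊤  new=⊤  old=3  +wl: 2,3,4
  step 7. node 6  ⊔preds=⊥  new=0  stable
  step 8. node 7  ⊔preds=⊤  new=⊤  old=5  +wl: 
  step 9. node 0  ⊔preds=⊤  new=⊤  stable
  step 10. node 2  ⊔preds=⊤  new=⊤  old=3  +wl: 5
  step 11. node 3  ⊔preds=⊤  new=⊤  stable
  step 12. node 4  ⊔preds=⊤  new=3  stable
  step 13. node 5  ⊔preds=⊤  new=⊤  stable

Least fixpoint reached:
  node 0: ⊤
  node 1: 4
  node 2: ⊤
  node 3: ⊤
  node 4: 3
  node 5: ⊤
  node 6: 0
  node 7: ⊤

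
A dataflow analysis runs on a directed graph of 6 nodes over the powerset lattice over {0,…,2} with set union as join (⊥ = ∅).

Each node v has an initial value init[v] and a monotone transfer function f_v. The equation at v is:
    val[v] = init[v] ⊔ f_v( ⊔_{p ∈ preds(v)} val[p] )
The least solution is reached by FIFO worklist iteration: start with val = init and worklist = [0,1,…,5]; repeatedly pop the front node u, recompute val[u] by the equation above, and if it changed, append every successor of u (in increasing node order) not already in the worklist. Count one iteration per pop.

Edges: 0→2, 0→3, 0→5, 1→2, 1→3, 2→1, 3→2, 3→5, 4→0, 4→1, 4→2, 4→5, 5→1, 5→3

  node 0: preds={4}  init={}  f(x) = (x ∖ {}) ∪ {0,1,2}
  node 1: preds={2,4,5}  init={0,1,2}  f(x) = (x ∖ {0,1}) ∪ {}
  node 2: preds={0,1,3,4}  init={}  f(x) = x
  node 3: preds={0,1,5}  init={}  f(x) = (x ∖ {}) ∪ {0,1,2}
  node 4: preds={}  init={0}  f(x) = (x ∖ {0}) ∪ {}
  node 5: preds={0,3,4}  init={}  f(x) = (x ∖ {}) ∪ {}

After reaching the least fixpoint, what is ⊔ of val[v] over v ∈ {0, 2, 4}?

Worklist (9 pops):
  #1 pop 0: in={0} → {0,1,2} (was {}); enqueue []
  #2 pop 1: in={0} → {0,1,2} (no change)
  #3 pop 2: in={0,1,2} → {0,1,2} (was {}); enqueue [1]
  #4 pop 3: in={0,1,2} → {0,1,2} (was {}); enqueue [2]
  #5 pop 4: in={} → {0} (no change)
  #6 pop 5: in={0,1,2} → {0,1,2} (was {}); enqueue [3]
  #7 pop 1: in={0,1,2} → {0,1,2} (no change)
  #8 pop 2: in={0,1,2} → {0,1,2} (no change)
  #9 pop 3: in={0,1,2} → {0,1,2} (no change)

Fixpoint:
  val[0] = {0,1,2}
  val[1] = {0,1,2}
  val[2] = {0,1,2}
  val[3] = {0,1,2}
  val[4] = {0}
  val[5] = {0,1,2}

{0,1,2}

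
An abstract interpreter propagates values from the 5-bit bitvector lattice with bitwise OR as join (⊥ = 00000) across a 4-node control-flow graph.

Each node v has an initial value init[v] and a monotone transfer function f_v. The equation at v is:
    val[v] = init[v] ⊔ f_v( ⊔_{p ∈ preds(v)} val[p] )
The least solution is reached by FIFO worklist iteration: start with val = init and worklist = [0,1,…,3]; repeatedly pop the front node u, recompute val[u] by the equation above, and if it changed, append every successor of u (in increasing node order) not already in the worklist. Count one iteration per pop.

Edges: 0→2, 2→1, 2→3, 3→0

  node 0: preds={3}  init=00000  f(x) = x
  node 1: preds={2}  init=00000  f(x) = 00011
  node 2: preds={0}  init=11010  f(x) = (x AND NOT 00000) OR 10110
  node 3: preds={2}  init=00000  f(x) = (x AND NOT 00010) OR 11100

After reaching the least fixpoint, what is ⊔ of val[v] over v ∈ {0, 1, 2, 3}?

Trace (7 dequeues):
  [1] u=0 | in 00000 | out 00000 | ==
  [2] u=1 | in 11010 | out 00011 | prev 00000 | push {}
  [3] u=2 | in 00000 | out 11110 | prev 11010 | push {1}
  [4] u=3 | in 11110 | out 11100 | prev 00000 | push {0}
  [5] u=1 | in 11110 | out 00011 | ==
  [6] u=0 | in 11100 | out 11100 | prev 00000 | push {2}
  [7] u=2 | in 11100 | out 11110 | ==

Converged values:
  [0] 11100
  [1] 00011
  [2] 11110
  [3] 11100

11111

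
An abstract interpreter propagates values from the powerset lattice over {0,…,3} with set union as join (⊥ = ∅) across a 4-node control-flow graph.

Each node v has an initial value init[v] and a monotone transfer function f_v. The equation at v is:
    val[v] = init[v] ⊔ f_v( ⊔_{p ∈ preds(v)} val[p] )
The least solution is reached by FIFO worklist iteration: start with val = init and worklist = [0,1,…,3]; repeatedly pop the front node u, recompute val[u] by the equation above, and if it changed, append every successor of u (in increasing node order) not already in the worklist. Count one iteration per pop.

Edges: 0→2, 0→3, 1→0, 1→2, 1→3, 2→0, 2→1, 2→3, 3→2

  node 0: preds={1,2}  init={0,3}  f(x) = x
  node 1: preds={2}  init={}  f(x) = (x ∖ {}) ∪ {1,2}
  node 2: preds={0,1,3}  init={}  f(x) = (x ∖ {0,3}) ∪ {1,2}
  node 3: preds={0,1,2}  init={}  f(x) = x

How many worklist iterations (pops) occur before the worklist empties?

Iteration log — 8 steps:
  step 1. node 0  ⊔preds={}  new={0,3}  stable
  step 2. node 1  ⊔preds={}  new={1,2}  old={}  +wl: 0
  step 3. node 2  ⊔preds={0,1,2,3}  new={1,2}  old={}  +wl: 1
  step 4. node 3  ⊔preds={0,1,2,3}  new={0,1,2,3}  old={}  +wl: 2
  step 5. node 0  ⊔preds={1,2}  new={0,1,2,3}  old={0,3}  +wl: 3
  step 6. node 1  ⊔preds={1,2}  new={1,2}  stable
  step 7. node 2  ⊔preds={0,1,2,3}  new={1,2}  stable
  step 8. node 3  ⊔preds={0,1,2,3}  new={0,1,2,3}  stable

Least fixpoint reached:
  node 0: {0,1,2,3}
  node 1: {1,2}
  node 2: {1,2}
  node 3: {0,1,2,3}

8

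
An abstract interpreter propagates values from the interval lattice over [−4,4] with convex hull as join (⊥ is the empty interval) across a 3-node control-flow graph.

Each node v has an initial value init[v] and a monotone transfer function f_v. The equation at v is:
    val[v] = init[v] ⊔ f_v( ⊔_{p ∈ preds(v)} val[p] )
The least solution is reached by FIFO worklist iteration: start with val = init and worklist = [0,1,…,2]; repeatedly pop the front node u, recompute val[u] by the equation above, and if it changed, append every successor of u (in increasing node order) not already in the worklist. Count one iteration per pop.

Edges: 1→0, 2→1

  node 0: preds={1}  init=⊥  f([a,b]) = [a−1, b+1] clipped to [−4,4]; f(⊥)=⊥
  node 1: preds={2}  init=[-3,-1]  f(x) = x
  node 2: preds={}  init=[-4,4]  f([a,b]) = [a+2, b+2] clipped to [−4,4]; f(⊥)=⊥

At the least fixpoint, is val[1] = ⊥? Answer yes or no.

no

Worklist (4 pops):
  #1 pop 0: in=[-3,-1] → [-4,0] (was ⊥); enqueue []
  #2 pop 1: in=[-4,4] → [-4,4] (was [-3,-1]); enqueue [0]
  #3 pop 2: in=⊥ → [-4,4] (no change)
  #4 pop 0: in=[-4,4] → [-4,4] (was [-4,0]); enqueue []

Fixpoint:
  val[0] = [-4,4]
  val[1] = [-4,4]
  val[2] = [-4,4]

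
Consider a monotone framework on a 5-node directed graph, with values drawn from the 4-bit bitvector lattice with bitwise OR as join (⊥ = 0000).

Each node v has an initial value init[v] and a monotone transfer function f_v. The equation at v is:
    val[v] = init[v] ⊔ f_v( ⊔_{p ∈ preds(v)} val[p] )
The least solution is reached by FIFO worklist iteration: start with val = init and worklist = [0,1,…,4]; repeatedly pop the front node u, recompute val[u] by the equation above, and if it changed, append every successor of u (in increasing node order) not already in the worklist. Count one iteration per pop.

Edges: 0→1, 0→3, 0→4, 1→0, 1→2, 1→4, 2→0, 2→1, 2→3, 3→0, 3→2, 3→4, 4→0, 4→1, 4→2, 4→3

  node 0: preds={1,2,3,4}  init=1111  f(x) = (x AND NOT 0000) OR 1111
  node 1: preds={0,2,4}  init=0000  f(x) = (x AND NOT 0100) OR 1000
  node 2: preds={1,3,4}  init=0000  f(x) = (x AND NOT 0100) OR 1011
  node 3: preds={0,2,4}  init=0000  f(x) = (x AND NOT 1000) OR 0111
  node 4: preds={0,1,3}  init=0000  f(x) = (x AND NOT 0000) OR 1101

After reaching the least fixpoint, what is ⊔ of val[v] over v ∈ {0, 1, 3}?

1111

Iteration log — 9 steps:
  step 1. node 0  ⊔preds=0000  new=1111  stable
  step 2. node 1  ⊔preds=1111  new=1011  old=0000  +wl: 0
  step 3. node 2  ⊔preds=1011  new=1011  old=0000  +wl: 1
  step 4. node 3  ⊔preds=1111  new=0111  old=0000  +wl: 2
  step 5. node 4  ⊔preds=1111  new=1111  old=0000  +wl: 3
  step 6. node 0  ⊔preds=1111  new=1111  stable
  step 7. node 1  ⊔preds=1111  new=1011  stable
  step 8. node 2  ⊔preds=1111  new=1011  stable
  step 9. node 3  ⊔preds=1111  new=0111  stable

Least fixpoint reached:
  node 0: 1111
  node 1: 1011
  node 2: 1011
  node 3: 0111
  node 4: 1111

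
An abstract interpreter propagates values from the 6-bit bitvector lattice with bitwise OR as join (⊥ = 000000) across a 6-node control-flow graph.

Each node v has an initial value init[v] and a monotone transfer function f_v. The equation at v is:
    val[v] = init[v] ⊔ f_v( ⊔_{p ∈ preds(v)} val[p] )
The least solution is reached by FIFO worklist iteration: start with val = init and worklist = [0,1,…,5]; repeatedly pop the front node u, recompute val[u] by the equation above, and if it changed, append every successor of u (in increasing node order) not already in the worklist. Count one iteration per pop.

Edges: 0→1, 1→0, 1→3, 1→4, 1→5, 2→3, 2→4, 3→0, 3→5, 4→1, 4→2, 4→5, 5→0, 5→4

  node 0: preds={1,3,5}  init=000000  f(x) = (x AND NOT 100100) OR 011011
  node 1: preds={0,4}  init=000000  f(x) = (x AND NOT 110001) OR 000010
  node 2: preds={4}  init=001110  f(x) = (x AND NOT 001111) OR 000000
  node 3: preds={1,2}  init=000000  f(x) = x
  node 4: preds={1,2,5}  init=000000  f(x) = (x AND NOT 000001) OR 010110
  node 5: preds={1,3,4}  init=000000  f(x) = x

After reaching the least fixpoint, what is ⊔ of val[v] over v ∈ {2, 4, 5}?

011110

Trace (14 dequeues):
  [1] u=0 | in 000000 | out 011011 | prev 000000 | push {}
  [2] u=1 | in 011011 | out 001010 | prev 000000 | push {0}
  [3] u=2 | in 000000 | out 001110 | ==
  [4] u=3 | in 001110 | out 001110 | prev 000000 | push {}
  [5] u=4 | in 001110 | out 011110 | prev 000000 | push {1,2}
  [6] u=5 | in 011110 | out 011110 | prev 000000 | push {4}
  [7] u=0 | in 011110 | out 011011 | ==
  [8] u=1 | in 011111 | out 001110 | prev 001010 | push {0,3,5}
  [9] u=2 | in 011110 | out 011110 | prev 001110 | push {}
  [10] u=4 | in 011110 | out 011110 | ==
  [11] u=0 | in 011110 | out 011011 | ==
  [12] u=3 | in 011110 | out 011110 | prev 001110 | push {0}
  [13] u=5 | in 011110 | out 011110 | ==
  [14] u=0 | in 011110 | out 011011 | ==

Converged values:
  [0] 011011
  [1] 001110
  [2] 011110
  [3] 011110
  [4] 011110
  [5] 011110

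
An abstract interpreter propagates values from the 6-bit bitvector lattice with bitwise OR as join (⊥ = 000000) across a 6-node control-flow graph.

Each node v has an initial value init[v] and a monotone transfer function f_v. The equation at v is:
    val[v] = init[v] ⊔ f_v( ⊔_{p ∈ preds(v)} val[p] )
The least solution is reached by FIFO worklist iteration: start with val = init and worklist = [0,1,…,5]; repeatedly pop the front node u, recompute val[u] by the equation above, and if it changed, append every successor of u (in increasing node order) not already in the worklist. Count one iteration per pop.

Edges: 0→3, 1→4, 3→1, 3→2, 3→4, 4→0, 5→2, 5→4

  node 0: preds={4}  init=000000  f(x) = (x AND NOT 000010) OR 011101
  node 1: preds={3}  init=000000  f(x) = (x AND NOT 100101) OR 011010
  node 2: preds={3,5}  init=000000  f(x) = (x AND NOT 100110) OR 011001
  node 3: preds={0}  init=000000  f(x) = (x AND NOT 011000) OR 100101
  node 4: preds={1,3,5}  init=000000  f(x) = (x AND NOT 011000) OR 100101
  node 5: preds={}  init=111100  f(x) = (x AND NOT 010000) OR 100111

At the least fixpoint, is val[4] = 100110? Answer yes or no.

no

Trace (11 dequeues):
  [1] u=0 | in 000000 | out 011101 | prev 000000 | push {}
  [2] u=1 | in 000000 | out 011010 | prev 000000 | push {}
  [3] u=2 | in 111100 | out 011001 | prev 000000 | push {}
  [4] u=3 | in 011101 | out 100101 | prev 000000 | push {1,2}
  [5] u=4 | in 111111 | out 100111 | prev 000000 | push {0}
  [6] u=5 | in 000000 | out 111111 | prev 111100 | push {4}
  [7] u=1 | in 100101 | out 011010 | ==
  [8] u=2 | in 111111 | out 011001 | ==
  [9] u=0 | in 100111 | out 111101 | prev 011101 | push {3}
  [10] u=4 | in 111111 | out 100111 | ==
  [11] u=3 | in 111101 | out 100101 | ==

Converged values:
  [0] 111101
  [1] 011010
  [2] 011001
  [3] 100101
  [4] 100111
  [5] 111111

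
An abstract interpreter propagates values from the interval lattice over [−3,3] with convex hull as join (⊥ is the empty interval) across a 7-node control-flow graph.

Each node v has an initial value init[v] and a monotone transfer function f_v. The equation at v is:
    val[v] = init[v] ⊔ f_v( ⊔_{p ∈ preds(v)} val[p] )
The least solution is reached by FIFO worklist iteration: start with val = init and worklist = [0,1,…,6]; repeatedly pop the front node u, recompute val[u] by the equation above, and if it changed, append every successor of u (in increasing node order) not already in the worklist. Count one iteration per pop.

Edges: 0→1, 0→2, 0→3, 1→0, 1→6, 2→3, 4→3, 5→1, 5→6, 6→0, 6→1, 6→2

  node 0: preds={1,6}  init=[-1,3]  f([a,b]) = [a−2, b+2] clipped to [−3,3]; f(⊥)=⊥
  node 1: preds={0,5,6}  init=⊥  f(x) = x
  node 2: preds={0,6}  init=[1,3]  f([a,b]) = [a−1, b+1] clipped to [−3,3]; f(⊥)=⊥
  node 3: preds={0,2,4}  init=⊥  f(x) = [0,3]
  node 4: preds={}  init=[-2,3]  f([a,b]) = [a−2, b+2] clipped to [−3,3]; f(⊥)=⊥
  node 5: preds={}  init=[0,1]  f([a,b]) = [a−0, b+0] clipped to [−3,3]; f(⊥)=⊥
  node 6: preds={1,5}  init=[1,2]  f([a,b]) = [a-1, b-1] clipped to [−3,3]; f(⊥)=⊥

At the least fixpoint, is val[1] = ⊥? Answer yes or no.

Iteration log — 16 steps:
  step 1. node 0  ⊔preds=[1,2]  new=[-1,3]  stable
  step 2. node 1  ⊔preds=[-1,3]  new=[-1,3]  old=⊥  +wl: 0
  step 3. node 2  ⊔preds=[-1,3]  new=[-2,3]  old=[1,3]  +wl: 
  step 4. node 3  ⊔preds=[-2,3]  new=[0,3]  old=⊥  +wl: 
  step 5. node 4  ⊔preds=⊥  new=[-2,3]  stable
  step 6. node 5  ⊔preds=⊥  new=[0,1]  stable
  step 7. node 6  ⊔preds=[-1,3]  new=[-2,2]  old=[1,2]  +wl: 1,2
  step 8. node 0  ⊔preds=[-2,3]  new=[-3,3]  old=[-1,3]  +wl: 3
  step 9. node 1  ⊔preds=[-3,3]  new=[-3,3]  old=[-1,3]  +wl: 0,6
  step 10. node 2  ⊔preds=[-3,3]  new=[-3,3]  old=[-2,3]  +wl: 
  step 11. node 3  ⊔preds=[-3,3]  new=[0,3]  stable
  step 12. node 0  ⊔preds=[-3,3]  new=[-3,3]  stable
  step 13. node 6  ⊔preds=[-3,3]  new=[-3,2]  old=[-2,2]  +wl: 0,1,2
  step 14. node 0  ⊔preds=[-3,3]  new=[-3,3]  stable
  step 15. node 1  ⊔preds=[-3,3]  new=[-3,3]  stable
  step 16. node 2  ⊔preds=[-3,3]  new=[-3,3]  stable

Least fixpoint reached:
  node 0: [-3,3]
  node 1: [-3,3]
  node 2: [-3,3]
  node 3: [0,3]
  node 4: [-2,3]
  node 5: [0,1]
  node 6: [-3,2]

no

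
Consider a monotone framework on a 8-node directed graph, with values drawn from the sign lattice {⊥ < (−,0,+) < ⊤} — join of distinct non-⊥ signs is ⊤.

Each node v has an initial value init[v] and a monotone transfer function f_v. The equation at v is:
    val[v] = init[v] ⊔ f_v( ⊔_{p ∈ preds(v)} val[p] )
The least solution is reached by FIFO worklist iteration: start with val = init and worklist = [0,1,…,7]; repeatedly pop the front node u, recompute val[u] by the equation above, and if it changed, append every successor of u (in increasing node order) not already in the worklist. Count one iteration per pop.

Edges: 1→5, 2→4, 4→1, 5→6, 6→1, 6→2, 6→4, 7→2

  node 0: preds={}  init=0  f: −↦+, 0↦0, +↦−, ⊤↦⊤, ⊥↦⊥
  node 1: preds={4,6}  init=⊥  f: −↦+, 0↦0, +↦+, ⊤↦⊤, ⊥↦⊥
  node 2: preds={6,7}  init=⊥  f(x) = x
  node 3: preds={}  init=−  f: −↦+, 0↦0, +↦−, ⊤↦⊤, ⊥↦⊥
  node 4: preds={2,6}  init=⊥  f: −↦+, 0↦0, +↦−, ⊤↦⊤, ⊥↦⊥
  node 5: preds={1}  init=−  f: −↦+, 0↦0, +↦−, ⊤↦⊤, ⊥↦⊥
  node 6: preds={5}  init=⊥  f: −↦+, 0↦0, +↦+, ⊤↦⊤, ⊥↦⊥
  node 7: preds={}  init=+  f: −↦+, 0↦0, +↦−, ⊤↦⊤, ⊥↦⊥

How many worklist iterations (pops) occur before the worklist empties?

Trace (17 dequeues):
  [1] u=0 | in ⊥ | out 0 | ==
  [2] u=1 | in ⊥ | out ⊥ | ==
  [3] u=2 | in + | out + | prev ⊥ | push {}
  [4] u=3 | in ⊥ | out − | ==
  [5] u=4 | in + | out − | prev ⊥ | push {1}
  [6] u=5 | in ⊥ | out − | ==
  [7] u=6 | in − | out + | prev ⊥ | push {2,4}
  [8] u=7 | in ⊥ | out + | ==
  [9] u=1 | in ⊤ | out ⊤ | prev ⊥ | push {5}
  [10] u=2 | in + | out + | ==
  [11] u=4 | in + | out − | ==
  [12] u=5 | in ⊤ | out ⊤ | prev − | push {6}
  [13] u=6 | in ⊤ | out ⊤ | prev + | push {1,2,4}
  [14] u=1 | in ⊤ | out ⊤ | ==
  [15] u=2 | in ⊤ | out ⊤ | prev + | push {}
  [16] u=4 | in ⊤ | out ⊤ | prev − | push {1}
  [17] u=1 | in ⊤ | out ⊤ | ==

Converged values:
  [0] 0
  [1] ⊤
  [2] ⊤
  [3] −
  [4] ⊤
  [5] ⊤
  [6] ⊤
  [7] +

17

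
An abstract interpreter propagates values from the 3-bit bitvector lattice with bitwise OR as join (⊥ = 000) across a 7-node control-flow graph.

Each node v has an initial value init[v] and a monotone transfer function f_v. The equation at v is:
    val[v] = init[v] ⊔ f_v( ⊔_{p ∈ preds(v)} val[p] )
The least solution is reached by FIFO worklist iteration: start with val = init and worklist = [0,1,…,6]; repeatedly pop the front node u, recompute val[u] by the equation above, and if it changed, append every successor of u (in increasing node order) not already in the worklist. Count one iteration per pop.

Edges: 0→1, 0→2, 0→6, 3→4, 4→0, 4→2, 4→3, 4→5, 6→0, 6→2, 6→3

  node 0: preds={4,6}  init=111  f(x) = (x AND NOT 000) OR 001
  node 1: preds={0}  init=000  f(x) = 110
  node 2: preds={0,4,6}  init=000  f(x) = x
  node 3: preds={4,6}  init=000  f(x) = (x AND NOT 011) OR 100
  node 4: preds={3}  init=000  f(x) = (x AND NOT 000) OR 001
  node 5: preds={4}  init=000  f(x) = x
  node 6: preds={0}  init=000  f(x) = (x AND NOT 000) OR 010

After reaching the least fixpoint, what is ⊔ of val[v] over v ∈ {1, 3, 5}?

111

Iteration log — 10 steps:
  step 1. node 0  ⊔preds=000  new=111  stable
  step 2. node 1  ⊔preds=111  new=110  old=000  +wl: 
  step 3. node 2  ⊔preds=111  new=111  old=000  +wl: 
  step 4. node 3  ⊔preds=000  new=100  old=000  +wl: 
  step 5. node 4  ⊔preds=100  new=101  old=000  +wl: 0,2,3
  step 6. node 5  ⊔preds=101  new=101  old=000  +wl: 
  step 7. node 6  ⊔preds=111  new=111  old=000  +wl: 
  step 8. node 0  ⊔preds=111  new=111  stable
  step 9. node 2  ⊔preds=111  new=111  stable
  step 10. node 3  ⊔preds=111  new=100  stable

Least fixpoint reached:
  node 0: 111
  node 1: 110
  node 2: 111
  node 3: 100
  node 4: 101
  node 5: 101
  node 6: 111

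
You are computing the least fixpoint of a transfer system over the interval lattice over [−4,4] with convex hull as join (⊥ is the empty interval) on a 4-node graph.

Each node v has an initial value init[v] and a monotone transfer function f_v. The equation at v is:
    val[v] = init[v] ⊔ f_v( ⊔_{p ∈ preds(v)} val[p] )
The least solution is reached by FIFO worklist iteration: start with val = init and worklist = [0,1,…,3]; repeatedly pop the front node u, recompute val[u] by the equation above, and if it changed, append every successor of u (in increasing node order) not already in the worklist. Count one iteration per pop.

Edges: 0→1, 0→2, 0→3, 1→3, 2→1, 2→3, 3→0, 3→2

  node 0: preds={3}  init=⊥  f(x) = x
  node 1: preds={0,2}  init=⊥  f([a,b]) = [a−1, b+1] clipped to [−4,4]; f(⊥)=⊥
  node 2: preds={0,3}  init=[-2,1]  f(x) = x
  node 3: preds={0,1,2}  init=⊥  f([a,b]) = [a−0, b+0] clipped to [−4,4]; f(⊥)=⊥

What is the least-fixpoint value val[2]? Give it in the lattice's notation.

[-4,4]

Trace (16 dequeues):
  [1] u=0 | in ⊥ | out ⊥ | ==
  [2] u=1 | in [-2,1] | out [-3,2] | prev ⊥ | push {}
  [3] u=2 | in ⊥ | out [-2,1] | ==
  [4] u=3 | in [-3,2] | out [-3,2] | prev ⊥ | push {0,2}
  [5] u=0 | in [-3,2] | out [-3,2] | prev ⊥ | push {1,3}
  [6] u=2 | in [-3,2] | out [-3,2] | prev [-2,1] | push {}
  [7] u=1 | in [-3,2] | out [-4,3] | prev [-3,2] | push {}
  [8] u=3 | in [-4,3] | out [-4,3] | prev [-3,2] | push {0,2}
  [9] u=0 | in [-4,3] | out [-4,3] | prev [-3,2] | push {1,3}
  [10] u=2 | in [-4,3] | out [-4,3] | prev [-3,2] | push {}
  [11] u=1 | in [-4,3] | out [-4,4] | prev [-4,3] | push {}
  [12] u=3 | in [-4,4] | out [-4,4] | prev [-4,3] | push {0,2}
  [13] u=0 | in [-4,4] | out [-4,4] | prev [-4,3] | push {1,3}
  [14] u=2 | in [-4,4] | out [-4,4] | prev [-4,3] | push {}
  [15] u=1 | in [-4,4] | out [-4,4] | ==
  [16] u=3 | in [-4,4] | out [-4,4] | ==

Converged values:
  [0] [-4,4]
  [1] [-4,4]
  [2] [-4,4]
  [3] [-4,4]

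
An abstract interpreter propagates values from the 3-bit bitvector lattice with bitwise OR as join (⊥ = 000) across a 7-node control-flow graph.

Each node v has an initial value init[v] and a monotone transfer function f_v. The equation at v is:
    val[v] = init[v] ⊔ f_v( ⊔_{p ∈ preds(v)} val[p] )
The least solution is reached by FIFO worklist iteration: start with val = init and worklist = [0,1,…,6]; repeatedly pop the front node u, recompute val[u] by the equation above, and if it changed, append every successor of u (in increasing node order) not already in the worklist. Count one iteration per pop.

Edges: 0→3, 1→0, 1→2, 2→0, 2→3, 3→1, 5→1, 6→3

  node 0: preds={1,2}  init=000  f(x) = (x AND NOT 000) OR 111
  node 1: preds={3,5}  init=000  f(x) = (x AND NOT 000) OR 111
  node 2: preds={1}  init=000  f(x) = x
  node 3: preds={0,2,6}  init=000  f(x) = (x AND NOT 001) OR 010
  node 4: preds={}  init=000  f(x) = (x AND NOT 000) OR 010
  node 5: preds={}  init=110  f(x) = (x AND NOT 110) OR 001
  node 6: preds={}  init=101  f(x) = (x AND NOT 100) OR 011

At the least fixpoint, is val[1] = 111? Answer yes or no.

Trace (10 dequeues):
  [1] u=0 | in 000 | out 111 | prev 000 | push {}
  [2] u=1 | in 110 | out 111 | prev 000 | push {0}
  [3] u=2 | in 111 | out 111 | prev 000 | push {}
  [4] u=3 | in 111 | out 110 | prev 000 | push {1}
  [5] u=4 | in 000 | out 010 | prev 000 | push {}
  [6] u=5 | in 000 | out 111 | prev 110 | push {}
  [7] u=6 | in 000 | out 111 | prev 101 | push {3}
  [8] u=0 | in 111 | out 111 | ==
  [9] u=1 | in 111 | out 111 | ==
  [10] u=3 | in 111 | out 110 | ==

Converged values:
  [0] 111
  [1] 111
  [2] 111
  [3] 110
  [4] 010
  [5] 111
  [6] 111

yes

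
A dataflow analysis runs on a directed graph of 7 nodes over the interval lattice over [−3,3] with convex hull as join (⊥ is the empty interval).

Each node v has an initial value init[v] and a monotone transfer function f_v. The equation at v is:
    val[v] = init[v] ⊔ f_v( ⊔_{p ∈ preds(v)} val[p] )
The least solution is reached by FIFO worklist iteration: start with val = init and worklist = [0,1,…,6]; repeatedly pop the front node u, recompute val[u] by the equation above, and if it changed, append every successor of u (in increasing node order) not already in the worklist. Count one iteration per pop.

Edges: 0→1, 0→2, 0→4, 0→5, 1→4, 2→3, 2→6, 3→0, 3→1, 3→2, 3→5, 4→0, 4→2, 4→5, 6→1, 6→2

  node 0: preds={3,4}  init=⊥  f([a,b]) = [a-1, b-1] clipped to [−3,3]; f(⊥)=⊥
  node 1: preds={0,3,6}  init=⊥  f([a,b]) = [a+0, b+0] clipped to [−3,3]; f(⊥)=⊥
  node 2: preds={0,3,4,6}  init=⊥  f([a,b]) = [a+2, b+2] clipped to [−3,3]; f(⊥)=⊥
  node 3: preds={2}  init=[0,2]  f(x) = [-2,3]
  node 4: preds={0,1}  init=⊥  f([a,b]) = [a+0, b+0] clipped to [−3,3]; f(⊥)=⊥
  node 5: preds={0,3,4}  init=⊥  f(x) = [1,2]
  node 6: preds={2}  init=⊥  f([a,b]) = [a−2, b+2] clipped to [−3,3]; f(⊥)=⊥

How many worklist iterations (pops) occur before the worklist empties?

17

Worklist (17 pops):
  #1 pop 0: in=[0,2] → [-1,1] (was ⊥); enqueue []
  #2 pop 1: in=[-1,2] → [-1,2] (was ⊥); enqueue []
  #3 pop 2: in=[-1,2] → [1,3] (was ⊥); enqueue []
  #4 pop 3: in=[1,3] → [-2,3] (was [0,2]); enqueue [0,1,2]
  #5 pop 4: in=[-1,2] → [-1,2] (was ⊥); enqueue []
  #6 pop 5: in=[-2,3] → [1,2] (was ⊥); enqueue []
  #7 pop 6: in=[1,3] → [-1,3] (was ⊥); enqueue []
  #8 pop 0: in=[-2,3] → [-3,2] (was [-1,1]); enqueue [4,5]
  #9 pop 1: in=[-3,3] → [-3,3] (was [-1,2]); enqueue []
  #10 pop 2: in=[-3,3] → [-1,3] (was [1,3]); enqueue [3,6]
  #11 pop 4: in=[-3,3] → [-3,3] (was [-1,2]); enqueue [0,2]
  #12 pop 5: in=[-3,3] → [1,2] (no change)
  #13 pop 3: in=[-1,3] → [-2,3] (no change)
  #14 pop 6: in=[-1,3] → [-3,3] (was [-1,3]); enqueue [1]
  #15 pop 0: in=[-3,3] → [-3,2] (no change)
  #16 pop 2: in=[-3,3] → [-1,3] (no change)
  #17 pop 1: in=[-3,3] → [-3,3] (no change)

Fixpoint:
  val[0] = [-3,2]
  val[1] = [-3,3]
  val[2] = [-1,3]
  val[3] = [-2,3]
  val[4] = [-3,3]
  val[5] = [1,2]
  val[6] = [-3,3]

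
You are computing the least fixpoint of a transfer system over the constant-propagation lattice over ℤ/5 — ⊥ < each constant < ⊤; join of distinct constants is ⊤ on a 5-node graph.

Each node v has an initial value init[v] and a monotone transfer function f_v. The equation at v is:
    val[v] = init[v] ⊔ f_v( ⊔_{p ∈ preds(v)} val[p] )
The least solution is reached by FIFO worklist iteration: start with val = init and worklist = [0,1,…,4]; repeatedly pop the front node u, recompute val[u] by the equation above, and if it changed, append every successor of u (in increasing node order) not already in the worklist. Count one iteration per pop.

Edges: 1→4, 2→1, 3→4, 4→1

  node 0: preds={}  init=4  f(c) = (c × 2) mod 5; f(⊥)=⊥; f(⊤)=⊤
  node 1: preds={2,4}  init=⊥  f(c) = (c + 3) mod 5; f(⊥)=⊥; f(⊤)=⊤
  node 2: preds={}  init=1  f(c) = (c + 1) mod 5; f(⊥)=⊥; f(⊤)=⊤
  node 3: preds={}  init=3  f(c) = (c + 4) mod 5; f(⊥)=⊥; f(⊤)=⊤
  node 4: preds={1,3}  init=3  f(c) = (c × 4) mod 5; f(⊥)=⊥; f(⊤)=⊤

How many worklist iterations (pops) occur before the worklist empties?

Trace (6 dequeues):
  [1] u=0 | in ⊥ | out 4 | ==
  [2] u=1 | in ⊤ | out ⊤ | prev ⊥ | push {}
  [3] u=2 | in ⊥ | out 1 | ==
  [4] u=3 | in ⊥ | out 3 | ==
  [5] u=4 | in ⊤ | out ⊤ | prev 3 | push {1}
  [6] u=1 | in ⊤ | out ⊤ | ==

Converged values:
  [0] 4
  [1] ⊤
  [2] 1
  [3] 3
  [4] ⊤

6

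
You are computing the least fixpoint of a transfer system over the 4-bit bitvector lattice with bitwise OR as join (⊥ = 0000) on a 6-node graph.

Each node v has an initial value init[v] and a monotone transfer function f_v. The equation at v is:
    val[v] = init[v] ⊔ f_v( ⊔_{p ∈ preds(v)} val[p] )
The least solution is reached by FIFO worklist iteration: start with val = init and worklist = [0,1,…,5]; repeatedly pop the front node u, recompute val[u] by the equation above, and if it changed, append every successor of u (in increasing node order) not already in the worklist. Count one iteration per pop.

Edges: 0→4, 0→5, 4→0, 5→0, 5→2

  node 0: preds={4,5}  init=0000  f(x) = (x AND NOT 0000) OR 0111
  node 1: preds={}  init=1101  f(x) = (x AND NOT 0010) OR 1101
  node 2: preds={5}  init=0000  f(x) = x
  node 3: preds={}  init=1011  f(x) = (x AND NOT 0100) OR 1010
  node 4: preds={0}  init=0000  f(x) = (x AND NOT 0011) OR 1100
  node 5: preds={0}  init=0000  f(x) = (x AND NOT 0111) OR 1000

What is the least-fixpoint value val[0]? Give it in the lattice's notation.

Trace (10 dequeues):
  [1] u=0 | in 0000 | out 0111 | prev 0000 | push {}
  [2] u=1 | in 0000 | out 1101 | ==
  [3] u=2 | in 0000 | out 0000 | ==
  [4] u=3 | in 0000 | out 1011 | ==
  [5] u=4 | in 0111 | out 1100 | prev 0000 | push {0}
  [6] u=5 | in 0111 | out 1000 | prev 0000 | push {2}
  [7] u=0 | in 1100 | out 1111 | prev 0111 | push {4,5}
  [8] u=2 | in 1000 | out 1000 | prev 0000 | push {}
  [9] u=4 | in 1111 | out 1100 | ==
  [10] u=5 | in 1111 | out 1000 | ==

Converged values:
  [0] 1111
  [1] 1101
  [2] 1000
  [3] 1011
  [4] 1100
  [5] 1000

1111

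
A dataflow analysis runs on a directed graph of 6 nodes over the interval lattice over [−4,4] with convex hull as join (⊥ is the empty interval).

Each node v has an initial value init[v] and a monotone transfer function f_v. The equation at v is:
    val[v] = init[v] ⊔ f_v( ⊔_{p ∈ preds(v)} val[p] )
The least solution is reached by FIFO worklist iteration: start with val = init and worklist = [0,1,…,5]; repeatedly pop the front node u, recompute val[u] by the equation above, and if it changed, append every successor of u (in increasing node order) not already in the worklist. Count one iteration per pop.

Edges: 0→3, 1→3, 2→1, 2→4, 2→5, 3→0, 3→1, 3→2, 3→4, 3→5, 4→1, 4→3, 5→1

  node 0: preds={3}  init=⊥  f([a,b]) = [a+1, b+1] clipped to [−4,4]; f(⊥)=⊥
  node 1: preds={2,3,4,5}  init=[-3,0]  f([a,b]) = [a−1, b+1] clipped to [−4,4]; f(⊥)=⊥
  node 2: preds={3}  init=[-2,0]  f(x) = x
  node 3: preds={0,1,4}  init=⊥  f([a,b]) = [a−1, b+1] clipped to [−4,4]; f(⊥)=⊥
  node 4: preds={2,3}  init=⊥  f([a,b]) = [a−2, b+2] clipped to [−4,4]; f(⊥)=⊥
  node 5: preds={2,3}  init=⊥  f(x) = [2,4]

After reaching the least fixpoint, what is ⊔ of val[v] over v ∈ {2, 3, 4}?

[-4,4]

Worklist (19 pops):
  #1 pop 0: in=⊥ → ⊥ (no change)
  #2 pop 1: in=[-2,0] → [-3,1] (was [-3,0]); enqueue []
  #3 pop 2: in=⊥ → [-2,0] (no change)
  #4 pop 3: in=[-3,1] → [-4,2] (was ⊥); enqueue [0,1,2]
  #5 pop 4: in=[-4,2] → [-4,4] (was ⊥); enqueue [3]
  #6 pop 5: in=[-4,2] → [2,4] (was ⊥); enqueue []
  #7 pop 0: in=[-4,2] → [-3,3] (was ⊥); enqueue []
  #8 pop 1: in=[-4,4] → [-4,4] (was [-3,1]); enqueue []
  #9 pop 2: in=[-4,2] → [-4,2] (was [-2,0]); enqueue [1,4,5]
  #10 pop 3: in=[-4,4] → [-4,4] (was [-4,2]); enqueue [0,2]
  #11 pop 1: in=[-4,4] → [-4,4] (no change)
  #12 pop 4: in=[-4,4] → [-4,4] (no change)
  #13 pop 5: in=[-4,4] → [2,4] (no change)
  #14 pop 0: in=[-4,4] → [-3,4] (was [-3,3]); enqueue [3]
  #15 pop 2: in=[-4,4] → [-4,4] (was [-4,2]); enqueue [1,4,5]
  #16 pop 3: in=[-4,4] → [-4,4] (no change)
  #17 pop 1: in=[-4,4] → [-4,4] (no change)
  #18 pop 4: in=[-4,4] → [-4,4] (no change)
  #19 pop 5: in=[-4,4] → [2,4] (no change)

Fixpoint:
  val[0] = [-3,4]
  val[1] = [-4,4]
  val[2] = [-4,4]
  val[3] = [-4,4]
  val[4] = [-4,4]
  val[5] = [2,4]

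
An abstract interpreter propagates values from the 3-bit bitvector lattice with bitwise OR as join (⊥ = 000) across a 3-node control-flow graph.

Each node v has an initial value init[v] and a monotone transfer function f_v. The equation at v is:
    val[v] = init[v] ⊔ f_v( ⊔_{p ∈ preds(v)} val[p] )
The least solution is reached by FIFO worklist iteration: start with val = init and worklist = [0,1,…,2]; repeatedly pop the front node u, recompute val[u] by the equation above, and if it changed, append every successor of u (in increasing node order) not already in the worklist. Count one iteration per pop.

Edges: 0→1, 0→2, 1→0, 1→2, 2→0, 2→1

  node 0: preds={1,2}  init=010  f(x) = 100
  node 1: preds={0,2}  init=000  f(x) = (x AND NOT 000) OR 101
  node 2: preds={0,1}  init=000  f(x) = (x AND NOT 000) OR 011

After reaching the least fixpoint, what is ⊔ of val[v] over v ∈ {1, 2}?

Iteration log — 5 steps:
  step 1. node 0  ⊔preds=000  new=110  old=010  +wl: 
  step 2. node 1  ⊔preds=110  new=111  old=000  +wl: 0
  step 3. node 2  ⊔preds=111  new=111  old=000  +wl: 1
  step 4. node 0  ⊔preds=111  new=110  stable
  step 5. node 1  ⊔preds=111  new=111  stable

Least fixpoint reached:
  node 0: 110
  node 1: 111
  node 2: 111

111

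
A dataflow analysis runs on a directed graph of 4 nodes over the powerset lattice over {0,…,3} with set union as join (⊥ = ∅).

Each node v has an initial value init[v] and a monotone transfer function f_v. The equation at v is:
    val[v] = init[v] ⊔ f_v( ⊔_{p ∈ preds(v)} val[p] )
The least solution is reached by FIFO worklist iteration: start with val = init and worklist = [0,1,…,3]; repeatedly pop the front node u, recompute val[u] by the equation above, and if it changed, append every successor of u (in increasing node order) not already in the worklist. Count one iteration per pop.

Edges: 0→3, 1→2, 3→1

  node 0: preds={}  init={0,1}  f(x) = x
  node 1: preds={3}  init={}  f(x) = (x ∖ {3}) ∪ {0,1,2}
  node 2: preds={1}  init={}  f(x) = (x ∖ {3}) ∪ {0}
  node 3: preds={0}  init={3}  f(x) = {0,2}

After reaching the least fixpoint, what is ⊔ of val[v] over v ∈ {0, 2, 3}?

{0,1,2,3}

Worklist (5 pops):
  #1 pop 0: in={} → {0,1} (no change)
  #2 pop 1: in={3} → {0,1,2} (was {}); enqueue []
  #3 pop 2: in={0,1,2} → {0,1,2} (was {}); enqueue []
  #4 pop 3: in={0,1} → {0,2,3} (was {3}); enqueue [1]
  #5 pop 1: in={0,2,3} → {0,1,2} (no change)

Fixpoint:
  val[0] = {0,1}
  val[1] = {0,1,2}
  val[2] = {0,1,2}
  val[3] = {0,2,3}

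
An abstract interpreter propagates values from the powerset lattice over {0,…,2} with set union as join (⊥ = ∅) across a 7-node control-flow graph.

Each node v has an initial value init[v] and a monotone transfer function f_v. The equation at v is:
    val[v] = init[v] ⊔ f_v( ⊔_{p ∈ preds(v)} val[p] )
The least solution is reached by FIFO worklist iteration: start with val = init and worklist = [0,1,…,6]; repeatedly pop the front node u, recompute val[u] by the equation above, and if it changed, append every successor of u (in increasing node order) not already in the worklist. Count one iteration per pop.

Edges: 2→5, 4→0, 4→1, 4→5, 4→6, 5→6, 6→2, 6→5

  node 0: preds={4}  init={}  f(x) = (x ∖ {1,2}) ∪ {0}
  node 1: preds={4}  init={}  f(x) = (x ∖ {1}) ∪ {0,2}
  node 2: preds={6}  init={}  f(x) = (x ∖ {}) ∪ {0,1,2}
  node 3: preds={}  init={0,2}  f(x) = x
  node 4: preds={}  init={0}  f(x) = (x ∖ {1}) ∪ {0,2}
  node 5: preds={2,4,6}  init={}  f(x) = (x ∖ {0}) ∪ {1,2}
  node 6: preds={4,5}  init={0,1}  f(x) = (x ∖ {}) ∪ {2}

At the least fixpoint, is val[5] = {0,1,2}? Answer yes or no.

Trace (11 dequeues):
  [1] u=0 | in {0} | out {0} | prev {} | push {}
  [2] u=1 | in {0} | out {0,2} | prev {} | push {}
  [3] u=2 | in {0,1} | out {0,1,2} | prev {} | push {}
  [4] u=3 | in {} | out {0,2} | ==
  [5] u=4 | in {} | out {0,2} | prev {0} | push {0,1}
  [6] u=5 | in {0,1,2} | out {1,2} | prev {} | push {}
  [7] u=6 | in {0,1,2} | out {0,1,2} | prev {0,1} | push {2,5}
  [8] u=0 | in {0,2} | out {0} | ==
  [9] u=1 | in {0,2} | out {0,2} | ==
  [10] u=2 | in {0,1,2} | out {0,1,2} | ==
  [11] u=5 | in {0,1,2} | out {1,2} | ==

Converged values:
  [0] {0}
  [1] {0,2}
  [2] {0,1,2}
  [3] {0,2}
  [4] {0,2}
  [5] {1,2}
  [6] {0,1,2}

no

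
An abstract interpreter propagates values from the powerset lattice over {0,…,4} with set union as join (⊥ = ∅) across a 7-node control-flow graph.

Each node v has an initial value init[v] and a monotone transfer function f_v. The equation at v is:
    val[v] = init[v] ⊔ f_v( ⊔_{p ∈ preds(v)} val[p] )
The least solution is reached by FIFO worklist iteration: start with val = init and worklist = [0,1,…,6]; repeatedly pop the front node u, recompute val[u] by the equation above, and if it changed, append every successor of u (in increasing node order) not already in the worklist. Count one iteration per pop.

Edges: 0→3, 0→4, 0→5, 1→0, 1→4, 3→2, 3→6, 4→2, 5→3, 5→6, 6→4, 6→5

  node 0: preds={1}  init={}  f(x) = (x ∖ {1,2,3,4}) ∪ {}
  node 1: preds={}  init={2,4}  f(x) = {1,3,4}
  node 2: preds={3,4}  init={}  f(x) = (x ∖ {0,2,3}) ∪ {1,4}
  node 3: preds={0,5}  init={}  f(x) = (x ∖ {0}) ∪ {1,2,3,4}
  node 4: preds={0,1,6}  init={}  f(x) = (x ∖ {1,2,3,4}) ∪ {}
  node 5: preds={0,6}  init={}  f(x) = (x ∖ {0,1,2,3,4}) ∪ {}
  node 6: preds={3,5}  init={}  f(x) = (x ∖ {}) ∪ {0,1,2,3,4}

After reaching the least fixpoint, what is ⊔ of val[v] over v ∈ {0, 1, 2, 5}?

Iteration log — 12 steps:
  step 1. node 0  ⊔preds={2,4}  new={}  stable
  step 2. node 1  ⊔preds={}  new={1,2,3,4}  old={2,4}  +wl: 0
  step 3. node 2  ⊔preds={}  new={1,4}  old={}  +wl: 
  step 4. node 3  ⊔preds={}  new={1,2,3,4}  old={}  +wl: 2
  step 5. node 4  ⊔preds={1,2,3,4}  new={}  stable
  step 6. node 5  ⊔preds={}  new={}  stable
  step 7. node 6  ⊔preds={1,2,3,4}  new={0,1,2,3,4}  old={}  +wl: 4,5
  step 8. node 0  ⊔preds={1,2,3,4}  new={}  stable
  step 9. node 2  ⊔preds={1,2,3,4}  new={1,4}  stable
  step 10. node 4  ⊔preds={0,1,2,3,4}  new={0}  old={}  +wl: 2
  step 11. node 5  ⊔preds={0,1,2,3,4}  new={}  stable
  step 12. node 2  ⊔preds={0,1,2,3,4}  new={1,4}  stable

Least fixpoint reached:
  node 0: {}
  node 1: {1,2,3,4}
  node 2: {1,4}
  node 3: {1,2,3,4}
  node 4: {0}
  node 5: {}
  node 6: {0,1,2,3,4}

{1,2,3,4}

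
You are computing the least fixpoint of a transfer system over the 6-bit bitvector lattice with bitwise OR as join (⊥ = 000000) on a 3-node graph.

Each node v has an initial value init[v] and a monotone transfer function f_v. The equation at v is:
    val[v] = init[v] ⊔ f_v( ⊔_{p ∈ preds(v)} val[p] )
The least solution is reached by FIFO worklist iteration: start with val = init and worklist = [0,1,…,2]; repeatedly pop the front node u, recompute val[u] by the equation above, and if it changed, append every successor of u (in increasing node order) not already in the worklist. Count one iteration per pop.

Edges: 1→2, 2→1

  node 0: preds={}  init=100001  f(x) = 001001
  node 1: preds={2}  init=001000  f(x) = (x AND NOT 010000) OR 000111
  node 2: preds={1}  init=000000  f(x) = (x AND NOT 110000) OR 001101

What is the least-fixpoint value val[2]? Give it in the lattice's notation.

001111

Worklist (4 pops):
  #1 pop 0: in=000000 → 101001 (was 100001); enqueue []
  #2 pop 1: in=000000 → 001111 (was 001000); enqueue []
  #3 pop 2: in=001111 → 001111 (was 000000); enqueue [1]
  #4 pop 1: in=001111 → 001111 (no change)

Fixpoint:
  val[0] = 101001
  val[1] = 001111
  val[2] = 001111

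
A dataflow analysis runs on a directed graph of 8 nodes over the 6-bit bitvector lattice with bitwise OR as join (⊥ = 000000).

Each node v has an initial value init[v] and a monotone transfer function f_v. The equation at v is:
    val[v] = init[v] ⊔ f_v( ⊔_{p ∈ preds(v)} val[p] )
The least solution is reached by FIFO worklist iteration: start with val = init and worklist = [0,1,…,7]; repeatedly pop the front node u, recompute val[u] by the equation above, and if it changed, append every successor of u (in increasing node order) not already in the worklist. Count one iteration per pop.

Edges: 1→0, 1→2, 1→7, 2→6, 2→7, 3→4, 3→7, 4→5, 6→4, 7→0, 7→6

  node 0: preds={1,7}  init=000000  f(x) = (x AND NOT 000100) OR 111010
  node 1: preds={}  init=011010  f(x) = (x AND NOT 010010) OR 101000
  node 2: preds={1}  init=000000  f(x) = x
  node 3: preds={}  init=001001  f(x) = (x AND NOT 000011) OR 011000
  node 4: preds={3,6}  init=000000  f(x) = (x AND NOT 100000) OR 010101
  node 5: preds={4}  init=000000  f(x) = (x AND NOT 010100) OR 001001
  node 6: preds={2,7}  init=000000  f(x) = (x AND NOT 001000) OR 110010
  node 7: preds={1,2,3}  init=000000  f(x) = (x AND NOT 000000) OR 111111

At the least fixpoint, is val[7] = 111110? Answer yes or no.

no

Iteration log — 13 steps:
  step 1. node 0  ⊔preds=011010  new=111010  old=000000  +wl: 
  step 2. node 1  ⊔preds=000000  new=111010  old=011010  +wl: 0
  step 3. node 2  ⊔preds=111010  new=111010  old=000000  +wl: 
  step 4. node 3  ⊔preds=000000  new=011001  old=001001  +wl: 
  step 5. node 4  ⊔preds=011001  new=011101  old=000000  +wl: 
  step 6. node 5  ⊔preds=011101  new=001001  old=000000  +wl: 
  step 7. node 6  ⊔preds=111010  new=110010  old=000000  +wl: 4
  step 8. node 7  ⊔preds=111011  new=111111  old=000000  +wl: 6
  step 9. node 0  ⊔preds=111111  new=111011  old=111010  +wl: 
  step 10. node 4  ⊔preds=111011  new=011111  old=011101  +wl: 5
  step 11. node 6  ⊔preds=111111  new=110111  old=110010  +wl: 4
  step 12. node 5  ⊔preds=011111  new=001011  old=001001  +wl: 
  step 13. node 4  ⊔preds=111111  new=011111  stable

Least fixpoint reached:
  node 0: 111011
  node 1: 111010
  node 2: 111010
  node 3: 011001
  node 4: 011111
  node 5: 001011
  node 6: 110111
  node 7: 111111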